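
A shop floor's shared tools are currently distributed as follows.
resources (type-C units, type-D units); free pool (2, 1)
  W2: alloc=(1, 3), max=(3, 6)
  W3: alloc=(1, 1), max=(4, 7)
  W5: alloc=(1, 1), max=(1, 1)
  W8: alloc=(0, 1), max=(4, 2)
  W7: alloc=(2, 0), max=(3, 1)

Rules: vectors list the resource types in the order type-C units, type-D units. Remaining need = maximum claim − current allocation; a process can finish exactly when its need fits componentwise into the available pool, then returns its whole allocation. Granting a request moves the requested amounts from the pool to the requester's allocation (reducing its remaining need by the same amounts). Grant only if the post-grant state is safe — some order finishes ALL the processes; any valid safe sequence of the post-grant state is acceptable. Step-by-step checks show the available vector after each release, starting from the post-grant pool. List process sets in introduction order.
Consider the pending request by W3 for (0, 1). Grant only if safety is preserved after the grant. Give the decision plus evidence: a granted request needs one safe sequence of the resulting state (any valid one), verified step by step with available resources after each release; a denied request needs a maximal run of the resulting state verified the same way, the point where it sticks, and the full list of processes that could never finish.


DENY: after the grant no complete ordering would exist.
Key observation: after W5, W7, W8 complete, (5, 2) is the best the pool ever gets, yet each leftover process wants more type-D units.
After a pretend grant, a maximal execution: W5, W7, W8 — then nothing else fits. Walking it through:
  pool = (2, 0)
  W5 needs (0, 0) <= (2, 0) -> finishes; pool += (1, 1) = (3, 1)
  W7 needs (1, 1) <= (3, 1) -> finishes; pool += (2, 0) = (5, 1)
  W8 needs (4, 1) <= (5, 1) -> finishes; pool += (0, 1) = (5, 2)
  W2 cannot run: need (2, 3) vs free (5, 2) (insufficient type-D units)
  W3 cannot run: need (3, 5) vs free (5, 2) (insufficient type-D units)
Processes that could never finish after the grant: W2 and W3.


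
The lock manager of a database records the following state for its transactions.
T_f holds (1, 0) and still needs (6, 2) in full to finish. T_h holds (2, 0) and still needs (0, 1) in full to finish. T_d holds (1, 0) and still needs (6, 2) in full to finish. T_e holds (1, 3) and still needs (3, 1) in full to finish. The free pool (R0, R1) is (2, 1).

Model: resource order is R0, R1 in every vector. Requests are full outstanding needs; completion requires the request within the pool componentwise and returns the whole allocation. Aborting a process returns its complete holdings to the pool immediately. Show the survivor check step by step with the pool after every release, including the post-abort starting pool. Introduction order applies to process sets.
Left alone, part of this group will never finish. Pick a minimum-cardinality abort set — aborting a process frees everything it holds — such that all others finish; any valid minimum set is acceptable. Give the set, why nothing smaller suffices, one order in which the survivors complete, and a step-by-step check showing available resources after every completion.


The answer: abort T_f.
Key observation: no ordering could ever have run T_d before the abort of T_f; with (1, 0) back in the pool it fits at step 3.
No smaller set exists: with zero aborts the deadlock remains.
The survivors complete as T_e, T_h, T_d. Walking it through (starting from the post-abort pool):
  pool = (3, 1)
  T_e: need (3, 1) fits (3, 1); releases (1, 3), pool now (4, 4)
  T_h: need (0, 1) fits (4, 4); releases (2, 0), pool now (6, 4)
  T_d: need (6, 2) fits (6, 4); releases (1, 0), pool now (7, 4)


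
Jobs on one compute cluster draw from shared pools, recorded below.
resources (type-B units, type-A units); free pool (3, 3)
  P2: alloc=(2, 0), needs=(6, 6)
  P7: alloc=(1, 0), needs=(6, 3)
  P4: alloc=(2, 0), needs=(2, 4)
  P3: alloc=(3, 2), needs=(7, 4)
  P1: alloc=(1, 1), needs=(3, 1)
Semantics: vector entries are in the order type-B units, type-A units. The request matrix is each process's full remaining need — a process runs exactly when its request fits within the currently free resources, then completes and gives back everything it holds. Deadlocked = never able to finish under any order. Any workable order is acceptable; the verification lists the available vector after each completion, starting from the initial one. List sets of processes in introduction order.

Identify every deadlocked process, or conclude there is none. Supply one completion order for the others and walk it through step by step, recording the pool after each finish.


No process is deadlocked.
Key observation: P1 can run right away; the returned allocation unlocks the remaining processes in turn.
The rest can finish in the order P1, P4, P7, P3, P2. Check, step by step:
  pool = (3, 3)
  P1 needs (3, 1) <= (3, 3) -> finishes; pool += (1, 1) = (4, 4)
  P4 needs (2, 4) <= (4, 4) -> finishes; pool += (2, 0) = (6, 4)
  P7 needs (6, 3) <= (6, 4) -> finishes; pool += (1, 0) = (7, 4)
  P3 needs (7, 4) <= (7, 4) -> finishes; pool += (3, 2) = (10, 6)
  P2 needs (6, 6) <= (10, 6) -> finishes; pool += (2, 0) = (12, 6)


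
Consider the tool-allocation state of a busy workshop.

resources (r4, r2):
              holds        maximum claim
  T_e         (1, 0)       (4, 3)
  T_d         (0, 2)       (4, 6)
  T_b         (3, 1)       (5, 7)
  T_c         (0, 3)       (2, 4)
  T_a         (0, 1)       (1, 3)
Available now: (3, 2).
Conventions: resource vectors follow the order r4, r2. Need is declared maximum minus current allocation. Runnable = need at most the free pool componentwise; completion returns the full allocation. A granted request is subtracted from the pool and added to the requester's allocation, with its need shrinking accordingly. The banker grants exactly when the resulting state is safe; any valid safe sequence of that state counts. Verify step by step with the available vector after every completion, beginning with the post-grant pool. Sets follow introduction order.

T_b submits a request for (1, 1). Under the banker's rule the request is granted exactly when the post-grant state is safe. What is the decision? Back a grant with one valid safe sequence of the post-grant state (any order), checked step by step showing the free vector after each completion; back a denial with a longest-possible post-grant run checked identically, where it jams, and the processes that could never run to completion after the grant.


GRANT: granting preserves safety; a valid post-grant sequence is T_c, T_a, T_b, T_d, T_e.
Key observation: post-grant, (2, 1) remains, and an order beginning with T_c completes everyone.
Check on the post-grant state, step by step:
  pool = (2, 1)
  run T_c (needs (2, 1), free (2, 1)); after release of (0, 3) the pool is (2, 4)
  run T_a (needs (1, 2), free (2, 4)); after release of (0, 1) the pool is (2, 5)
  run T_b (needs (1, 5), free (2, 5)); after release of (4, 2) the pool is (6, 7)
  run T_d (needs (4, 4), free (6, 7)); after release of (0, 2) the pool is (6, 9)
  run T_e (needs (3, 3), free (6, 9)); after release of (1, 0) the pool is (7, 9)


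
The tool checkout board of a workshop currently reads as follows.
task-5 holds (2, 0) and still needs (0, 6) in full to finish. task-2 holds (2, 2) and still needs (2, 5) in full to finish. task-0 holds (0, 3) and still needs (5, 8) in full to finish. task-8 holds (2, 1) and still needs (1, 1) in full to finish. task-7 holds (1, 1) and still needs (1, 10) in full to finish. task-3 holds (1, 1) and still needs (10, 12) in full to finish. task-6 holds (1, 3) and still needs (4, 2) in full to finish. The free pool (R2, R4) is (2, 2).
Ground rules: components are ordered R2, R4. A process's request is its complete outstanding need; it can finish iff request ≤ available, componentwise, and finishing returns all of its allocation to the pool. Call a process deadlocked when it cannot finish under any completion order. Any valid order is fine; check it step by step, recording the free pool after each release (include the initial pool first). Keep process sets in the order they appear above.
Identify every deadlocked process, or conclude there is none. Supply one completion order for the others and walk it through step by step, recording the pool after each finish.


Nothing here is deadlocked.
Key observation: task-8 leads a chain of completions in which each release enables another process.
A valid finishing order for the others: task-8, task-6, task-2, task-0, task-7, task-5, task-3. Verifying each step:
  pool = (2, 2)
  task-8: need (1, 1) fits (2, 2); releases (2, 1), pool now (4, 3)
  task-6: need (4, 2) fits (4, 3); releases (1, 3), pool now (5, 6)
  task-2: need (2, 5) fits (5, 6); releases (2, 2), pool now (7, 8)
  task-0: need (5, 8) fits (7, 8); releases (0, 3), pool now (7, 11)
  task-7: need (1, 10) fits (7, 11); releases (1, 1), pool now (8, 12)
  task-5: need (0, 6) fits (8, 12); releases (2, 0), pool now (10, 12)
  task-3: need (10, 12) fits (10, 12); releases (1, 1), pool now (11, 13)


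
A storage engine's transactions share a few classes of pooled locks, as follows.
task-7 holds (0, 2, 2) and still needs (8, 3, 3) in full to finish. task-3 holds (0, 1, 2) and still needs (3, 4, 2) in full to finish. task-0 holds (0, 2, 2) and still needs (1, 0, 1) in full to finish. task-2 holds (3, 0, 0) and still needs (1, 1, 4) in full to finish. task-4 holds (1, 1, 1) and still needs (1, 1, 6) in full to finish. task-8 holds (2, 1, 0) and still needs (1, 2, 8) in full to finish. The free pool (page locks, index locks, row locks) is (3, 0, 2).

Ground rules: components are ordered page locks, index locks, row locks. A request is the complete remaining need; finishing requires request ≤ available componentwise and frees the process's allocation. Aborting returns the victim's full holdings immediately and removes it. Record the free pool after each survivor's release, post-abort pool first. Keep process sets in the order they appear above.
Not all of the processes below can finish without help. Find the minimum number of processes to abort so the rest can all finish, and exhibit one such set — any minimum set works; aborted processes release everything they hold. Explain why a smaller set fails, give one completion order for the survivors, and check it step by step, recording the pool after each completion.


Minimum abort set: task-7.
Key observation: aborting task-7 returns (0, 2, 2), and task-4 — hopeless before — runs at step 2 with the returned capacity in the pool.
Why nothing smaller works: aborting no one leaves the state deadlocked as given.
The survivors complete as task-0, task-4, task-3, task-2, task-8. Verifying each step (starting from the post-abort pool):
  pool = (3, 2, 4)
  run task-0 (needs (1, 0, 1), free (3, 2, 4)); after release of (0, 2, 2) the pool is (3, 4, 6)
  run task-4 (needs (1, 1, 6), free (3, 4, 6)); after release of (1, 1, 1) the pool is (4, 5, 7)
  run task-3 (needs (3, 4, 2), free (4, 5, 7)); after release of (0, 1, 2) the pool is (4, 6, 9)
  run task-2 (needs (1, 1, 4), free (4, 6, 9)); after release of (3, 0, 0) the pool is (7, 6, 9)
  run task-8 (needs (1, 2, 8), free (7, 6, 9)); after release of (2, 1, 0) the pool is (9, 7, 9)


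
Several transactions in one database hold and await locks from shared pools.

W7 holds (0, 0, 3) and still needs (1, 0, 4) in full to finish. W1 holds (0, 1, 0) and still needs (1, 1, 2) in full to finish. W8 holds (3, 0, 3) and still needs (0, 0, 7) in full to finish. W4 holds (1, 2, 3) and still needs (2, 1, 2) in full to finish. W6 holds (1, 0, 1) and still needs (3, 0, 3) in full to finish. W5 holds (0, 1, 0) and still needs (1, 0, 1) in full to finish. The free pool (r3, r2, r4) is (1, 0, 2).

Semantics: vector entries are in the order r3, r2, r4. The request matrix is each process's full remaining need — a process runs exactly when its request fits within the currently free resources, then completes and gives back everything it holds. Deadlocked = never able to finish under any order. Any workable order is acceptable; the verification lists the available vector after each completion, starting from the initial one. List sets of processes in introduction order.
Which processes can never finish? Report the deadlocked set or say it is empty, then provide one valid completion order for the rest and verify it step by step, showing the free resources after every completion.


Deadlocked set: W7, W8, W4 and W6.
Key observation: after W5, W1 the pool peaks at (1, 2, 2), and each blocked process is short somewhere: W7 on r4; W8 on r4; W4 on r3; W6 on r3, r4.
The rest can finish in the order W5, W1. Check, step by step:
  pool = (1, 0, 2)
  W5: need (1, 0, 1) fits (1, 0, 2); releases (0, 1, 0), pool now (1, 1, 2)
  W1: need (1, 1, 2) fits (1, 1, 2); releases (0, 1, 0), pool now (1, 2, 2)
The stuck group stays short no matter what:
  W7 cannot run: need (1, 0, 4) vs free (1, 2, 2) (insufficient r4)
  W8 cannot run: need (0, 0, 7) vs free (1, 2, 2) (insufficient r4)
  W4 cannot run: need (2, 1, 2) vs free (1, 2, 2) (insufficient r3)
  W6 cannot run: need (3, 0, 3) vs free (1, 2, 2) (insufficient r3 and r4)


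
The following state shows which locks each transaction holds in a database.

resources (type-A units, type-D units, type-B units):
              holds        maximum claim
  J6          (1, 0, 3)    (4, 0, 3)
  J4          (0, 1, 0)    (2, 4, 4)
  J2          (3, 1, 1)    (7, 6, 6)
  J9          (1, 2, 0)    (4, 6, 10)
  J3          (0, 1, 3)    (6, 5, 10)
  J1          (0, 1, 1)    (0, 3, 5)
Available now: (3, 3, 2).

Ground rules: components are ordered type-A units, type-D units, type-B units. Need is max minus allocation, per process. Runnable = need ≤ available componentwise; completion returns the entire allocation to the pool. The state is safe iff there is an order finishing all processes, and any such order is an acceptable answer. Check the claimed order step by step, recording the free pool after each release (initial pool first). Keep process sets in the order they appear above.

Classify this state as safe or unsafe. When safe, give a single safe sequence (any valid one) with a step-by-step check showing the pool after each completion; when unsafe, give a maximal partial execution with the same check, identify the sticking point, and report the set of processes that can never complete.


SAFE — a valid safe sequence is J6, J4, J1, J2, J3, J9.
Key observation: at J6 the run first touches a limit — (3, 0, 0) against (3, 3, 2), exact on a resource it actually requests.
Walking it through:
  pool = (3, 3, 2)
  J6: need (3, 0, 0) fits (3, 3, 2); releases (1, 0, 3), pool now (4, 3, 5)
  J4: need (2, 3, 4) fits (4, 3, 5); releases (0, 1, 0), pool now (4, 4, 5)
  J1: need (0, 2, 4) fits (4, 4, 5); releases (0, 1, 1), pool now (4, 5, 6)
  J2: need (4, 5, 5) fits (4, 5, 6); releases (3, 1, 1), pool now (7, 6, 7)
  J3: need (6, 4, 7) fits (7, 6, 7); releases (0, 1, 3), pool now (7, 7, 10)
  J9: need (3, 4, 10) fits (7, 7, 10); releases (1, 2, 0), pool now (8, 9, 10)


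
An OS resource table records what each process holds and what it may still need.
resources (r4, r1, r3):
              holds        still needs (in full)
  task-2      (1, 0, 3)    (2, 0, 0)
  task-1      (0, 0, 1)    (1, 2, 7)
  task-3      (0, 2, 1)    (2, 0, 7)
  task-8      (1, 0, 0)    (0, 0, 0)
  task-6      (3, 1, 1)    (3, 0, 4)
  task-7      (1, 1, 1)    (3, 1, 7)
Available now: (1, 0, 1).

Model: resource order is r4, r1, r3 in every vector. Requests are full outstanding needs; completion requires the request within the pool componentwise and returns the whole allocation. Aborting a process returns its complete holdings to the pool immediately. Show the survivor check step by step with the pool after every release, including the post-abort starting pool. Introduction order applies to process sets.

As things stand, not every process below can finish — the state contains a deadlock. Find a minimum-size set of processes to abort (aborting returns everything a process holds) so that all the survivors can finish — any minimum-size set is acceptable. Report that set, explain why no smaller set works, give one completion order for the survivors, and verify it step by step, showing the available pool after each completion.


The answer: abort task-1 and task-7.
Key observation: task-3 was stuck for good until task-1 and task-7 gave back (1, 1, 2); in the order shown it finishes at step 4.
Why nothing smaller works — every single abort fails: task-2 alone leaves task-1 blocked (short on r1 and r3); task-1 alone leaves task-3 blocked (short on r3); task-3 alone leaves task-1 blocked (short on r3); task-8 alone leaves task-1 blocked (short on r1 and r3); task-6 alone leaves task-1 blocked (short on r1 and r3); task-7 alone leaves task-1 blocked (short on r3).
The survivors complete as task-2, task-6, task-8, task-3. Step-by-step check (starting from the post-abort pool):
  pool = (2, 1, 3)
  task-2: need (2, 0, 0) fits (2, 1, 3); releases (1, 0, 3), pool now (3, 1, 6)
  task-6: need (3, 0, 4) fits (3, 1, 6); releases (3, 1, 1), pool now (6, 2, 7)
  task-8: need (0, 0, 0) fits (6, 2, 7); releases (1, 0, 0), pool now (7, 2, 7)
  task-3: need (2, 0, 7) fits (7, 2, 7); releases (0, 2, 1), pool now (7, 4, 8)


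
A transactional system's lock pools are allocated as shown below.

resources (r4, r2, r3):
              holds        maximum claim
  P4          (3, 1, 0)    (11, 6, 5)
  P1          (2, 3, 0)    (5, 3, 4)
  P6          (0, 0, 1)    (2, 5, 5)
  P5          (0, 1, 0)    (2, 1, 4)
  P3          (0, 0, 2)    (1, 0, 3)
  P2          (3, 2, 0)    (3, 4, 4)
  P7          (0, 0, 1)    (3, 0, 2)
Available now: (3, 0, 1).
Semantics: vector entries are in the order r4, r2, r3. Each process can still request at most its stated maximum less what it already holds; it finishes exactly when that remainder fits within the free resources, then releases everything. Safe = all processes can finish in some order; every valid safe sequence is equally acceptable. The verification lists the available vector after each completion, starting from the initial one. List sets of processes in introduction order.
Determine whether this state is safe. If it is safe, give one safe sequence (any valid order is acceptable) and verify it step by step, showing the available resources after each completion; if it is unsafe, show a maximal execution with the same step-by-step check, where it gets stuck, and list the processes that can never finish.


SAFE. One safe sequence: P7, P3, P1, P5, P2, P6, P4.
Key observation: at P7 the run first touches a limit — (3, 0, 1) against (3, 0, 1), exact on a resource it actually requests.
Check, step by step:
  pool = (3, 0, 1)
  P7 needs (3, 0, 1) <= (3, 0, 1) -> finishes; pool += (0, 0, 1) = (3, 0, 2)
  P3 needs (1, 0, 1) <= (3, 0, 2) -> finishes; pool += (0, 0, 2) = (3, 0, 4)
  P1 needs (3, 0, 4) <= (3, 0, 4) -> finishes; pool += (2, 3, 0) = (5, 3, 4)
  P5 needs (2, 0, 4) <= (5, 3, 4) -> finishes; pool += (0, 1, 0) = (5, 4, 4)
  P2 needs (0, 2, 4) <= (5, 4, 4) -> finishes; pool += (3, 2, 0) = (8, 6, 4)
  P6 needs (2, 5, 4) <= (8, 6, 4) -> finishes; pool += (0, 0, 1) = (8, 6, 5)
  P4 needs (8, 5, 5) <= (8, 6, 5) -> finishes; pool += (3, 1, 0) = (11, 7, 5)


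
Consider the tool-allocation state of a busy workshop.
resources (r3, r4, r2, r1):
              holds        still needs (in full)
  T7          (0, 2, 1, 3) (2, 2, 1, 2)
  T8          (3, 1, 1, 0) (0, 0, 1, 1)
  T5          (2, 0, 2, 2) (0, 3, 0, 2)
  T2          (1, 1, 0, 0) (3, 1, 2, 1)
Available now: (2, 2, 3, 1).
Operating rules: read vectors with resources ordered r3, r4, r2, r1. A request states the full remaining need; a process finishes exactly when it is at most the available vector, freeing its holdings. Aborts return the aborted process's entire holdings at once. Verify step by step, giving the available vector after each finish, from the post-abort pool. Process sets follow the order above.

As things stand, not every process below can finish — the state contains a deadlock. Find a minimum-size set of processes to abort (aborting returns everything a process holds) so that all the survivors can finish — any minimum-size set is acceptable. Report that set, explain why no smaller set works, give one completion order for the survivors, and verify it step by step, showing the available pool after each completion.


The answer: abort T7.
Key observation: T5 was stuck for good until T7 gave back (0, 2, 1, 3); in the order shown it finishes at step 3.
Minimality: the empty abort set fails — the state is deadlocked as it stands.
One survivor order: T8, T2, T5. Verifying each step (post-abort pool first):
  pool = (2, 4, 4, 4)
  run T8 (needs (0, 0, 1, 1), free (2, 4, 4, 4)); after release of (3, 1, 1, 0) the pool is (5, 5, 5, 4)
  run T2 (needs (3, 1, 2, 1), free (5, 5, 5, 4)); after release of (1, 1, 0, 0) the pool is (6, 6, 5, 4)
  run T5 (needs (0, 3, 0, 2), free (6, 6, 5, 4)); after release of (2, 0, 2, 2) the pool is (8, 6, 7, 6)


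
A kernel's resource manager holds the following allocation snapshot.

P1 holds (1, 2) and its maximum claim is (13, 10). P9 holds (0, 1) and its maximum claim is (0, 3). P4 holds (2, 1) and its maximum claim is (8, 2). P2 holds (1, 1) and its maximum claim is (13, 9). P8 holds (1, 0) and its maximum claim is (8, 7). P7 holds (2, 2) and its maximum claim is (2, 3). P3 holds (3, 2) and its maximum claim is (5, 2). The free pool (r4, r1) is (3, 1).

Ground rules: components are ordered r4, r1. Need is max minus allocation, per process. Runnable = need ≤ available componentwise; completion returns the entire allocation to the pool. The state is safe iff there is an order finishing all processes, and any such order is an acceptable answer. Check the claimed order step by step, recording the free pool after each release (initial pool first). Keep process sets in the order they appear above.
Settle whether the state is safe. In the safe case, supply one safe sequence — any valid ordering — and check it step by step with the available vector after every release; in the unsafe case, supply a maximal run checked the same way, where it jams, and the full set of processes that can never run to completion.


UNSAFE — no complete ordering exists.
Key observation: even finishing P3, P9, P7, P4, P8 leaves just (11, 7) free — too little r4 for any of the remaining processes.
A maximal execution: P3, P9, P7, P4, P8 — then nothing else fits. Check, step by step:
  pool = (3, 1)
  P3 needs (2, 0) <= (3, 1) -> finishes; pool += (3, 2) = (6, 3)
  P9 needs (0, 2) <= (6, 3) -> finishes; pool += (0, 1) = (6, 4)
  P7 needs (0, 1) <= (6, 4) -> finishes; pool += (2, 2) = (8, 6)
  P4 needs (6, 1) <= (8, 6) -> finishes; pool += (2, 1) = (10, 7)
  P8 needs (7, 7) <= (10, 7) -> finishes; pool += (1, 0) = (11, 7)
  blocked: P1 wants (12, 8), pool (11, 7) — not enough r4 and r1
  blocked: P2 wants (12, 8), pool (11, 7) — not enough r4 and r1
Processes that can never finish: P1 and P2.


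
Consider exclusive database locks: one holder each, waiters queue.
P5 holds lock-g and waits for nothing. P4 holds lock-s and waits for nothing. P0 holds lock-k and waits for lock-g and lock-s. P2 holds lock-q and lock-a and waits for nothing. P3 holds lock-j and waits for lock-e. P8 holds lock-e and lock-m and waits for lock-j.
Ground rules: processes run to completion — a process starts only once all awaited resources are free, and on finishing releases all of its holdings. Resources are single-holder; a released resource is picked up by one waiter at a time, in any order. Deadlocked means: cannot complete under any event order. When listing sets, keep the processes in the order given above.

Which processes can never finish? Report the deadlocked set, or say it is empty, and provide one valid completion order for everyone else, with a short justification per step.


Deadlocked set: P3 and P8.
Key observation: the knot is the closed ring of waits P3 -> P8 -> P3; no other process is dragged down with it.
The rest can finish in the order P5, P4, P2, P0.
Step-by-step check:
  run P5 (it waits on nothing); releases lock-g
  run P4 (it waits on nothing); releases lock-s
  run P2 (it waits on nothing); releases lock-q and lock-a
  P0 waits on lock-g and lock-s — all released -> runs and releases lock-k


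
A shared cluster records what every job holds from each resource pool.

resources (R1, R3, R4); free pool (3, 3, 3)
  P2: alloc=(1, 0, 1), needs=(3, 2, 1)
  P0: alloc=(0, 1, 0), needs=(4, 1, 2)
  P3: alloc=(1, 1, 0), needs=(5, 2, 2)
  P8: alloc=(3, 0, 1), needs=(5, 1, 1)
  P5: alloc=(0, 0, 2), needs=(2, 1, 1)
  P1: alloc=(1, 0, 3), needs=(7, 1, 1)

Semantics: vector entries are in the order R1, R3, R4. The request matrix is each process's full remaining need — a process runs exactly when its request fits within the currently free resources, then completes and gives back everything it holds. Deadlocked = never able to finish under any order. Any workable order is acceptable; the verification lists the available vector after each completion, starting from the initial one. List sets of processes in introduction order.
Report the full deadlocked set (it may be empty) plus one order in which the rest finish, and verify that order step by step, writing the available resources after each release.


Deadlocked set: P3, P8 and P1.
Key observation: the wall is R1: completing P5, P2, P0 brings the pool only to (4, 4, 6), and all the rest need more.
A valid finishing order for the others: P5, P2, P0. Verifying each step:
  pool = (3, 3, 3)
  P5 needs (2, 1, 1) <= (3, 3, 3) -> finishes; pool += (0, 0, 2) = (3, 3, 5)
  P2 needs (3, 2, 1) <= (3, 3, 5) -> finishes; pool += (1, 0, 1) = (4, 3, 6)
  P0 needs (4, 1, 2) <= (4, 3, 6) -> finishes; pool += (0, 1, 0) = (4, 4, 6)
None of the blocked processes ever fits:
  P3 cannot run: need (5, 2, 2) vs free (4, 4, 6) (insufficient R1)
  P8 cannot run: need (5, 1, 1) vs free (4, 4, 6) (insufficient R1)
  P1 cannot run: need (7, 1, 1) vs free (4, 4, 6) (insufficient R1)


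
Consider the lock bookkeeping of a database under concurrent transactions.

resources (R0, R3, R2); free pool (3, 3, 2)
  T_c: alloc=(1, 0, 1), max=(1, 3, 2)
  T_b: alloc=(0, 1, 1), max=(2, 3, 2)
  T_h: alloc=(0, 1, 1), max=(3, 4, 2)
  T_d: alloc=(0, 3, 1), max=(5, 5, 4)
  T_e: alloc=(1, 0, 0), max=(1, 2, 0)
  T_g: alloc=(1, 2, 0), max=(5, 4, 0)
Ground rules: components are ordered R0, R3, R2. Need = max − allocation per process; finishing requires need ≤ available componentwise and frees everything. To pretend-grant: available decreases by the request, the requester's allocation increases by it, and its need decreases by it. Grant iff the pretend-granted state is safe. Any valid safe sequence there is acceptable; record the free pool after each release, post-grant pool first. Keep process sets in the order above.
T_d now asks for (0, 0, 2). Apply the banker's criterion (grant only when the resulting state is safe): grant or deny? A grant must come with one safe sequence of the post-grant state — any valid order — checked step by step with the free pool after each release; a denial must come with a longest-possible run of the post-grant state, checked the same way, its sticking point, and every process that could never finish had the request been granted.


DENY. Granting would leave the state unsafe.
Key observation: the wall is R2: completing T_e, T_g brings the pool only to (5, 5, 0), and all the rest need more.
On the post-grant state, T_e, T_g is a maximal run — nothing extends it. Verifying each step:
  pool = (3, 3, 0)
  T_e needs (0, 2, 0) <= (3, 3, 0) -> finishes; pool += (1, 0, 0) = (4, 3, 0)
  T_g needs (4, 2, 0) <= (4, 3, 0) -> finishes; pool += (1, 2, 0) = (5, 5, 0)
  blocked: T_c wants (0, 3, 1), pool (5, 5, 0) — not enough R2
  blocked: T_b wants (2, 2, 1), pool (5, 5, 0) — not enough R2
  blocked: T_h wants (3, 3, 1), pool (5, 5, 0) — not enough R2
  blocked: T_d wants (5, 2, 1), pool (5, 5, 0) — not enough R2
Had the request been granted, T_c, T_b, T_h and T_d could never finish.


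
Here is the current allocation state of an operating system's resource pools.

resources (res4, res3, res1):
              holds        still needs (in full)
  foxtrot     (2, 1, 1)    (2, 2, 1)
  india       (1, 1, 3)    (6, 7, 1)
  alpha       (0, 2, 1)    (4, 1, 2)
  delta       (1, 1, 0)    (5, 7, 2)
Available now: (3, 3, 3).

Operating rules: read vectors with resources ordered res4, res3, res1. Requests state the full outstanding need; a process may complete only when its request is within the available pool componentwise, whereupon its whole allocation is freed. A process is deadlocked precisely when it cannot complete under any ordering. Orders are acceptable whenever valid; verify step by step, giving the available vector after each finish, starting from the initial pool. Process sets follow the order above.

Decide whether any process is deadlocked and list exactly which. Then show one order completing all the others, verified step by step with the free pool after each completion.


The deadlocked set is india and delta.
Key observation: res3 is the bottleneck — with foxtrot, alpha done the pool holds (5, 6, 5), short of every remaining need.
One completion order for the rest: foxtrot, alpha. Check, step by step:
  pool = (3, 3, 3)
  foxtrot needs (2, 2, 1) <= (3, 3, 3) -> finishes; pool += (2, 1, 1) = (5, 4, 4)
  alpha needs (4, 1, 2) <= (5, 4, 4) -> finishes; pool += (0, 2, 1) = (5, 6, 5)
The stuck group stays short no matter what:
  india still needs (6, 7, 1) but only (5, 6, 5) is free — short on res4 and res3
  delta still needs (5, 7, 2) but only (5, 6, 5) is free — short on res3


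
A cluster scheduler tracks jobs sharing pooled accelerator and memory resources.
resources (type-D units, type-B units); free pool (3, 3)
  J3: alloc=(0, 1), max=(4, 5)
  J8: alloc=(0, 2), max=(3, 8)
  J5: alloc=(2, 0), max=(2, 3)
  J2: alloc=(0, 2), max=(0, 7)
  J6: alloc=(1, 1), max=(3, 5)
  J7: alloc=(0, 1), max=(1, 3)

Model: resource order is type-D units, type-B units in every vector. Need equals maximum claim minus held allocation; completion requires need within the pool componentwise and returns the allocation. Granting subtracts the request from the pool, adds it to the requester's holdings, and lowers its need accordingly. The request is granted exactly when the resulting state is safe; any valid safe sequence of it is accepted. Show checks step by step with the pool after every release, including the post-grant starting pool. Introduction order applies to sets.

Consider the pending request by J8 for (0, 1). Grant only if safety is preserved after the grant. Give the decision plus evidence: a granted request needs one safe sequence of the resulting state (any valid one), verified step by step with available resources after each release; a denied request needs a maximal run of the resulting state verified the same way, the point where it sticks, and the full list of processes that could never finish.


DENY: after the grant no complete ordering would exist.
Key observation: once J7, J5 finish, the pool peaks at (5, 3) — and every remaining process still needs more type-B units than that.
On the post-grant state, J7, J5 is a maximal run — nothing extends it. Check, step by step:
  pool = (3, 2)
  J7: need (1, 2) fits (3, 2); releases (0, 1), pool now (3, 3)
  J5: need (0, 3) fits (3, 3); releases (2, 0), pool now (5, 3)
  blocked: J3 wants (4, 4), pool (5, 3) — not enough type-B units
  blocked: J8 wants (3, 5), pool (5, 3) — not enough type-B units
  blocked: J2 wants (0, 5), pool (5, 3) — not enough type-B units
  blocked: J6 wants (2, 4), pool (5, 3) — not enough type-B units
Had the request been granted, J3, J8, J2 and J6 could never finish.


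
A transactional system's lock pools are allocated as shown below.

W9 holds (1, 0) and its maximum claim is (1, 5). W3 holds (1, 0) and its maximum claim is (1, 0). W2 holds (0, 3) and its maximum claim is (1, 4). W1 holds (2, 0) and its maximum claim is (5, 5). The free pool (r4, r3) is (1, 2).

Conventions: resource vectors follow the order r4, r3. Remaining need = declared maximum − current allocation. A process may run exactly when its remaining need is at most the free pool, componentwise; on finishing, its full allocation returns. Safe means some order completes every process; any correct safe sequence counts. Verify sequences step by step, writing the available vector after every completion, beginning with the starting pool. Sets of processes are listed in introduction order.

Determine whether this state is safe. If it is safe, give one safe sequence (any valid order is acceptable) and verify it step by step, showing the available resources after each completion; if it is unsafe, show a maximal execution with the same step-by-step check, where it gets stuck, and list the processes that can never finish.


The state is SAFE; one workable sequence: W3, W2, W9, W1.
Key observation: W9 is the earliest step where a requested resource binds exactly: need (0, 5), pool (2, 5) at its turn.
Walking it through:
  pool = (1, 2)
  W3: need (0, 0) fits (1, 2); releases (1, 0), pool now (2, 2)
  W2: need (1, 1) fits (2, 2); releases (0, 3), pool now (2, 5)
  W9: need (0, 5) fits (2, 5); releases (1, 0), pool now (3, 5)
  W1: need (3, 5) fits (3, 5); releases (2, 0), pool now (5, 5)


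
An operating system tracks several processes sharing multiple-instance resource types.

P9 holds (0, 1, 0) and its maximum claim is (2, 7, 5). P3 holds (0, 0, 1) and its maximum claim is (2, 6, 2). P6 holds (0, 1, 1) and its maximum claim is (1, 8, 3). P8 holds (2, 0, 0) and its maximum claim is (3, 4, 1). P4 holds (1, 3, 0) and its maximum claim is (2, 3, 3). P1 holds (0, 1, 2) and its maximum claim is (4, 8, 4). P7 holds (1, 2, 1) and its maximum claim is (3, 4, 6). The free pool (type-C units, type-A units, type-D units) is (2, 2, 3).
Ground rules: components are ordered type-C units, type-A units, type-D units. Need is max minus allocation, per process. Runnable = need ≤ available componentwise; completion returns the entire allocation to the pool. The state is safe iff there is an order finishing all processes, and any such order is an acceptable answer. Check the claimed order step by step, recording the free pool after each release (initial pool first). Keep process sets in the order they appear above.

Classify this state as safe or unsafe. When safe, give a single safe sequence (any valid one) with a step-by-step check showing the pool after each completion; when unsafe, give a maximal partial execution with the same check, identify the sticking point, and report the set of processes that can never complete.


UNSAFE.
Key observation: after P4, P8 the pool peaks at (5, 5, 3), and each blocked process is short somewhere: P9 on type-A units, type-D units; P3 on type-A units; P6 on type-A units; P1 on type-A units; P7 on type-D units.
The run P4, P8 cannot be extended any further. Step-by-step check:
  pool = (2, 2, 3)
  P4 needs (1, 0, 3) <= (2, 2, 3) -> finishes; pool += (1, 3, 0) = (3, 5, 3)
  P8 needs (1, 4, 1) <= (3, 5, 3) -> finishes; pool += (2, 0, 0) = (5, 5, 3)
  P9 still needs (2, 6, 5) but only (5, 5, 3) is free — short on type-A units and type-D units
  P3 still needs (2, 6, 1) but only (5, 5, 3) is free — short on type-A units
  P6 still needs (1, 7, 2) but only (5, 5, 3) is free — short on type-A units
  P1 still needs (4, 7, 2) but only (5, 5, 3) is free — short on type-A units
  P7 still needs (2, 2, 5) but only (5, 5, 3) is free — short on type-D units
Never able to finish: P9, P3, P6, P1 and P7.


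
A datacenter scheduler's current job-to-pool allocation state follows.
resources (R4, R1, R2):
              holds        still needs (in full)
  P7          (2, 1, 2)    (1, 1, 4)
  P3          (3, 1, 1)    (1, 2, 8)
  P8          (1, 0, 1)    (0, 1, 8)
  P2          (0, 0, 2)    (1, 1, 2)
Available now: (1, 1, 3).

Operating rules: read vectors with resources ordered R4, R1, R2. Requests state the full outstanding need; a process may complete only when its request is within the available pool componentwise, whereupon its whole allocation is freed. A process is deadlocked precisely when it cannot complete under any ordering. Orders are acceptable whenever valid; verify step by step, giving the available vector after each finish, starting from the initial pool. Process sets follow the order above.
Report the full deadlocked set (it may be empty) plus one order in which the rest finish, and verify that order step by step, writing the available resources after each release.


Deadlocked set: P3 and P8.
Key observation: the wall is R2: completing P2, P7 brings the pool only to (3, 2, 7), and all the rest need more.
The rest can finish in the order P2, P7. Step-by-step check:
  pool = (1, 1, 3)
  run P2 (needs (1, 1, 2), free (1, 1, 3)); after release of (0, 0, 2) the pool is (1, 1, 5)
  run P7 (needs (1, 1, 4), free (1, 1, 5)); after release of (2, 1, 2) the pool is (3, 2, 7)
The stuck group stays short no matter what:
  P3 still needs (1, 2, 8) but only (3, 2, 7) is free — short on R2
  P8 still needs (0, 1, 8) but only (3, 2, 7) is free — short on R2


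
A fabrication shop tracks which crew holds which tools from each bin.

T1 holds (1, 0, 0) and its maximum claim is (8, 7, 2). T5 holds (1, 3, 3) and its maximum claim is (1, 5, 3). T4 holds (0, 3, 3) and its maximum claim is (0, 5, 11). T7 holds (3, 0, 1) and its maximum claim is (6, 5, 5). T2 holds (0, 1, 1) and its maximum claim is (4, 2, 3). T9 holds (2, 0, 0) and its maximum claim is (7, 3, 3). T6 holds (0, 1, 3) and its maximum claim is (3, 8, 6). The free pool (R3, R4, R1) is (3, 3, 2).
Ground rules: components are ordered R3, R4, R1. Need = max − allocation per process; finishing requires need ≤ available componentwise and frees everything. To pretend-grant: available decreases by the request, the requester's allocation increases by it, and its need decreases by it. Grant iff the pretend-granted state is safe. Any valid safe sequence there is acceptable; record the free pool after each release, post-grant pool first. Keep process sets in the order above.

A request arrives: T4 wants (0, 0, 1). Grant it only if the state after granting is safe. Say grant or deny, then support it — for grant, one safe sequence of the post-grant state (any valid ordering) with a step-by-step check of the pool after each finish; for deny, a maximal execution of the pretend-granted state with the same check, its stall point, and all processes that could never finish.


GRANT. The post-grant state is safe; one safe sequence: T5, T2, T6, T7, T4, T1, T9.
Key observation: post-grant, (3, 3, 1) remains, and an order beginning with T5 completes everyone.
Verifying the post-grant state step by step:
  pool = (3, 3, 1)
  run T5 (needs (0, 2, 0), free (3, 3, 1)); after release of (1, 3, 3) the pool is (4, 6, 4)
  run T2 (needs (4, 1, 2), free (4, 6, 4)); after release of (0, 1, 1) the pool is (4, 7, 5)
  run T6 (needs (3, 7, 3), free (4, 7, 5)); after release of (0, 1, 3) the pool is (4, 8, 8)
  run T7 (needs (3, 5, 4), free (4, 8, 8)); after release of (3, 0, 1) the pool is (7, 8, 9)
  run T4 (needs (0, 2, 7), free (7, 8, 9)); after release of (0, 3, 4) the pool is (7, 11, 13)
  run T1 (needs (7, 7, 2), free (7, 11, 13)); after release of (1, 0, 0) the pool is (8, 11, 13)
  run T9 (needs (5, 3, 3), free (8, 11, 13)); after release of (2, 0, 0) the pool is (10, 11, 13)


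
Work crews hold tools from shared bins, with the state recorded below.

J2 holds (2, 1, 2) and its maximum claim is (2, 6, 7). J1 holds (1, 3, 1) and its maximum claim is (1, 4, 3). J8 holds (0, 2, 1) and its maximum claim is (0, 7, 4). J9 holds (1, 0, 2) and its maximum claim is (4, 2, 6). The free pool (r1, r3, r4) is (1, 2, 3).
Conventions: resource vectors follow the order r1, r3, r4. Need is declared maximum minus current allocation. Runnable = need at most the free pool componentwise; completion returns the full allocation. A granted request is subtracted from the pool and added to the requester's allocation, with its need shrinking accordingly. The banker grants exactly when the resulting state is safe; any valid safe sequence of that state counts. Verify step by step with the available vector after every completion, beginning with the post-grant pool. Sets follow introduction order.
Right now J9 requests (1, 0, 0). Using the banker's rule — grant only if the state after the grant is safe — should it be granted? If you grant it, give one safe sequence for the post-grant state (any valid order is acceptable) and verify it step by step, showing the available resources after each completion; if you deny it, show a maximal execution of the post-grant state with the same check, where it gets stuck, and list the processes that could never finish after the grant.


GRANT — the state after the grant stays safe, e.g. via J1, J8, J2, J9.
Key observation: post-grant, (0, 2, 3) remains, and an order beginning with J1 completes everyone.
Check on the post-grant state, step by step:
  pool = (0, 2, 3)
  run J1 (needs (0, 1, 2), free (0, 2, 3)); after release of (1, 3, 1) the pool is (1, 5, 4)
  run J8 (needs (0, 5, 3), free (1, 5, 4)); after release of (0, 2, 1) the pool is (1, 7, 5)
  run J2 (needs (0, 5, 5), free (1, 7, 5)); after release of (2, 1, 2) the pool is (3, 8, 7)
  run J9 (needs (2, 2, 4), free (3, 8, 7)); after release of (2, 0, 2) the pool is (5, 8, 9)
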